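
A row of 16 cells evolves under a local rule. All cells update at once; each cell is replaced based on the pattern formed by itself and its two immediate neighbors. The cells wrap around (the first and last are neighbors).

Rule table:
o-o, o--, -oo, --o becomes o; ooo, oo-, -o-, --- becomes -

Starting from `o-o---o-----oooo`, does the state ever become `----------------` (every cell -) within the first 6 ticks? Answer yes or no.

no

tick 1: -o-o-o-o---oo---
tick 2: o-o-o-o-o-oo-o--
tick 3: -o-o-o-o-oo-o-oo
tick 4: o-o-o-o-oo-o-oo-
tick 5: -o-o-o-oo-o-oo-o
tick 6: o-o-o-oo-o-oo-o-
tick 6 is o-o-o-oo-o-oo-o-, still not uniform -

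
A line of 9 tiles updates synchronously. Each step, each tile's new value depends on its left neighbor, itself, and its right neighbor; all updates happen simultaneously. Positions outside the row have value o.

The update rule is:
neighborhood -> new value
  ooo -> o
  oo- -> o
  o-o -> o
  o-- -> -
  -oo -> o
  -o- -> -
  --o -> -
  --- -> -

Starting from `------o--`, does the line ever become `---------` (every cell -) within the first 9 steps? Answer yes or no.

step 1: ---------
all cells are - at step 1

yes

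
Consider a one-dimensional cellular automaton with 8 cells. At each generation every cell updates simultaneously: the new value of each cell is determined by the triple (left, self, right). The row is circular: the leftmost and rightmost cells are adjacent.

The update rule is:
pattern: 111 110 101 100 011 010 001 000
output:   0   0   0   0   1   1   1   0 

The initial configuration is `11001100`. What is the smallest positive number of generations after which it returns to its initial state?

10011001
00110011
01100110
11001100

4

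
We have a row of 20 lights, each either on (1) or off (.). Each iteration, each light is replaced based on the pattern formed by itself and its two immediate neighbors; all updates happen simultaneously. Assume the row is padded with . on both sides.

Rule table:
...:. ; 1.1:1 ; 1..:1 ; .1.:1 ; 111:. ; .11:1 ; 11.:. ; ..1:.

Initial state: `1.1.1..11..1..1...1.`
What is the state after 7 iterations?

11..111...1.11.1..1.

iteration 1: 111111.1.1.11.11..11
iteration 2: 1.....111111.11.1.1.
iteration 3: 11....1.....11.11111
iteration 4: 1.1...11....1.11....
iteration 5: 1111..1.1...111.1...
iteration 6: 1...1.1111..1..111..
iteration 7: 11..111...1.11.1..1.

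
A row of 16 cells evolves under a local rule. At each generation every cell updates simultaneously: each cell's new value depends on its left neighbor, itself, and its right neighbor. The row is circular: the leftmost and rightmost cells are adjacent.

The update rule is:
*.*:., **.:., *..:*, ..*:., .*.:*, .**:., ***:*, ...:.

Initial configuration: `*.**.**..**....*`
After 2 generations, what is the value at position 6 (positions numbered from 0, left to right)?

generation 1: .......*...*....
generation 2: .......**..**...
position 6 holds .

.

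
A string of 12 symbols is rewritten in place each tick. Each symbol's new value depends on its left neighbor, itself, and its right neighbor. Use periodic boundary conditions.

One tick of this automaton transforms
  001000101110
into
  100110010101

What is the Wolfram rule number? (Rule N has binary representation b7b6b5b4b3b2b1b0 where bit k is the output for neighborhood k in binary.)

177

position 9: 111 → 1  (bit 7 = 1)
position 10: 110 → 0  (bit 6 = 0)
position 7: 101 → 1  (bit 5 = 1)
position 3: 100 → 1  (bit 4 = 1)
position 8: 011 → 0  (bit 3 = 0)
position 2: 010 → 0  (bit 2 = 0)
position 1: 001 → 0  (bit 1 = 0)
position 0: 000 → 1  (bit 0 = 1)
bits b7..b0 = 10110001 = 177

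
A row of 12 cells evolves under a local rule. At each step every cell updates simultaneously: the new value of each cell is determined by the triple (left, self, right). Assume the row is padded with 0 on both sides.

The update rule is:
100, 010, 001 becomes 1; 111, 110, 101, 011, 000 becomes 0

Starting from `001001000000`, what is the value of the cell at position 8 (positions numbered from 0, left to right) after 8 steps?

0

011111100000
100000010000
110000111000
001001000100
011111101110
100000000001
110000000011
001000000100
position 8 holds 0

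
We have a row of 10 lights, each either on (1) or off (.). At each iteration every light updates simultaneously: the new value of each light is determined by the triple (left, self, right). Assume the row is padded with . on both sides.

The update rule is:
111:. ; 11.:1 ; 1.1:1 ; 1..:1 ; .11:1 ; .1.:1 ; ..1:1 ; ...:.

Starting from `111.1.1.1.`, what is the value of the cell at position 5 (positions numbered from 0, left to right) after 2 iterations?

1.11111111
111......1
position 5 holds .

.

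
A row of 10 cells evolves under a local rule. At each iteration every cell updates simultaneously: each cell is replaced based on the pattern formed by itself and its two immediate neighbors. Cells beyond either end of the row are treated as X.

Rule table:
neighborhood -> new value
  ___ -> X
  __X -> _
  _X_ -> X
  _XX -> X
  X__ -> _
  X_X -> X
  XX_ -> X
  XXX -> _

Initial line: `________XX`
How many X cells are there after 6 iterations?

iteration 1: _XXXXXX_X_
iteration 2: XX____XXXX
iteration 3: _X_XX_X___
iteration 4: XXXXXXX_X_
iteration 5: ______XXXX
iteration 6: _XXXX_X___
count of X: 5

5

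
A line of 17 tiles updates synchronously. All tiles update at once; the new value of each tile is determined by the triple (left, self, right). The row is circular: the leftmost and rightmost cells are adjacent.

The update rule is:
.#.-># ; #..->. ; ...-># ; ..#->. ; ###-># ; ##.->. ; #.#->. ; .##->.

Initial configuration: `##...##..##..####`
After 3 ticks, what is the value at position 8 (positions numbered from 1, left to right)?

#

#..#..........###
...#.########..##
.#.#..######.....
position 8 holds #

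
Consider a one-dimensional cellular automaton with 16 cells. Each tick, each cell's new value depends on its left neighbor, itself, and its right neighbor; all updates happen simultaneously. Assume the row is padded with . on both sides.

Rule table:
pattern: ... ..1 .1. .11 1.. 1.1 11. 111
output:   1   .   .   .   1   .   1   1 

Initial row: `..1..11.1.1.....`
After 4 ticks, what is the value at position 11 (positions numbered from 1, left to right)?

1

1..1..1....11111
.1..1..111..1111
..1..1..111..111
1..1..1..111..11
position 11 holds 1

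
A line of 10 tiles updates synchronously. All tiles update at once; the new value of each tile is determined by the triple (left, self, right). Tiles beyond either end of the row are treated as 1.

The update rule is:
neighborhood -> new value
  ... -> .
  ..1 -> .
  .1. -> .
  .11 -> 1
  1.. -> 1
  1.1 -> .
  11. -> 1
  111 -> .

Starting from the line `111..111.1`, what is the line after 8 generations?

generation 1: ..11.1.1.1
generation 2: 1.11.....1
generation 3: 1.111....1
generation 4: 1.1.11...1
generation 5: 1...111..1
generation 6: 11..1.11.1
generation 7: .11...11.1
generation 8: .111..11.1

.111..11.1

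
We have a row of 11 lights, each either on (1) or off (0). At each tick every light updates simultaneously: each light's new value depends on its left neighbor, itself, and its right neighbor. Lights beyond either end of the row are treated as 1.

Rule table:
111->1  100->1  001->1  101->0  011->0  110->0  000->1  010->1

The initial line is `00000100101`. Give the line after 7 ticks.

11100011111

11111111100
11111111011
11111110001
11111101110
11111000100
11110111111
11100011111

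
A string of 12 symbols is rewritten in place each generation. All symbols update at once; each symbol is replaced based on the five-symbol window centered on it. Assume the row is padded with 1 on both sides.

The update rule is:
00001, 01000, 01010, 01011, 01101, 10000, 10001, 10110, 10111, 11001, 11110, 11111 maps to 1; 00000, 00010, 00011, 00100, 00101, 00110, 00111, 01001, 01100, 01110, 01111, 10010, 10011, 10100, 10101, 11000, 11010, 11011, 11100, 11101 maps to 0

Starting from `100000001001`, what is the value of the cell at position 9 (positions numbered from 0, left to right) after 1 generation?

generation 1: 001000100000
position 9 holds 0

0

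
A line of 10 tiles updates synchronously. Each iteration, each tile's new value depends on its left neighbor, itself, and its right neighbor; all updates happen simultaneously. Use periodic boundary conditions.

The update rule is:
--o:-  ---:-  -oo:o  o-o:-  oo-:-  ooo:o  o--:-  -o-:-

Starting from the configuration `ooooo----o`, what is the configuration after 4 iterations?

iteration 1: oooo-----o
iteration 2: ooo------o
iteration 3: oo-------o
iteration 4: o--------o

o--------o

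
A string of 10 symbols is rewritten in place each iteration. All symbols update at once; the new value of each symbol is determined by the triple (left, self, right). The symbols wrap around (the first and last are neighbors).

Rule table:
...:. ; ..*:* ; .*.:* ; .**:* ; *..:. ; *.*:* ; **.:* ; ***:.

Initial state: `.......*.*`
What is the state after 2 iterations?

iteration 1: ......****
iteration 2: .....**..*

.....**..*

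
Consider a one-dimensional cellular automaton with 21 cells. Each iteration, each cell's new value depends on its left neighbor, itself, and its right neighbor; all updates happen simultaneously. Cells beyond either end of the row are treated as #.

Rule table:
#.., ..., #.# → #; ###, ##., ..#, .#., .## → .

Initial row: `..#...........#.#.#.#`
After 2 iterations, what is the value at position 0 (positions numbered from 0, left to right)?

.

#..##########..#.#.#.
.#...........#..#.#.#
position 0 holds .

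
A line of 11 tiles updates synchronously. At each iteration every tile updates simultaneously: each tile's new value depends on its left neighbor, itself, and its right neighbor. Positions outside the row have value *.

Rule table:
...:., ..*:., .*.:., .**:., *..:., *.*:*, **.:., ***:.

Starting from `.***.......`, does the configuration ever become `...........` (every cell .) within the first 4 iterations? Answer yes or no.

iteration 1: *..........
iteration 2: ...........
all cells are . at iteration 2

yes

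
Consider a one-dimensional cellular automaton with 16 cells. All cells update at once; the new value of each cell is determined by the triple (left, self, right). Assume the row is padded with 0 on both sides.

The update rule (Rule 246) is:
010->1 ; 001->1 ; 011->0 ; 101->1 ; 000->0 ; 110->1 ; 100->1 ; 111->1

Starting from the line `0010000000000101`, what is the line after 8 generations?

1011011011111101

generation 1: 0111000000001111
generation 2: 1011100000010111
generation 3: 1101110000111011
generation 4: 0110111001011101
generation 5: 1011011111101111
generation 6: 1101101111110111
generation 7: 0110110111111011
generation 8: 1011011011111101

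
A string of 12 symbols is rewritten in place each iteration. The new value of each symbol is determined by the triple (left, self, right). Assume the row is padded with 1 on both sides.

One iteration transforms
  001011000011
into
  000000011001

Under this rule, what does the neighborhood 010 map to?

At position 2 the neighborhood is 010; the next row has 0 there.

0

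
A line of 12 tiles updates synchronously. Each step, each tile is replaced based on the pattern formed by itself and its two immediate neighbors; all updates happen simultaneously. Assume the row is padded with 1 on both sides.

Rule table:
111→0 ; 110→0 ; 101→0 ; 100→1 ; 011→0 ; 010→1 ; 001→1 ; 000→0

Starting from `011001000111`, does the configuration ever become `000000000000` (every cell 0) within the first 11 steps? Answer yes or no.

000111101000
101000001101
001100010000
110010111001
001110000110
110001001000
001011111101
111000000000
000100000001
101110000010
000001000110
step 11 is 000001000110, still not uniform 0

no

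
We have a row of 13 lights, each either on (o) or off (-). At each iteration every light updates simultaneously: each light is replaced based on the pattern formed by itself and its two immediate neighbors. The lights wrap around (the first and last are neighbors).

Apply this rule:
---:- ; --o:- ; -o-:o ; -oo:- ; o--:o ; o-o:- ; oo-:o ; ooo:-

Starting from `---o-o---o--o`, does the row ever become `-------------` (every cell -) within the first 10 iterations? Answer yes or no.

o--o-oo--oo-o
oo-o--oo--o--
-o-oo--oo-oo-
-o--oo--o--oo
-oo--oo-oo--o
--oo--o--oo-o
o--oo-oo--o-o
oo--o--oo-o--
-oo-oo--o-oo-
--o--oo-o--oo
iteration 10 is --o--oo-o--oo, still not uniform -

no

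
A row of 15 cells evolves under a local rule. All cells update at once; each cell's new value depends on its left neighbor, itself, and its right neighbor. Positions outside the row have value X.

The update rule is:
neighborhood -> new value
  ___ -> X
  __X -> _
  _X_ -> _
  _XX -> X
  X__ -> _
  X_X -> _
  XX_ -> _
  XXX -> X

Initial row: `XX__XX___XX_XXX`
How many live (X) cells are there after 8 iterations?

iteration 1: X___X__X_X__XXX
iteration 2: __X_________XXX
iteration 3: ____XXXXXXX_XXX
iteration 4: _XX_XXXXXX__XXX
iteration 5: _X__XXXXX___XXX
iteration 6: ____XXXX__X_XXX
iteration 7: _XX_XXX_____XXX
iteration 8: _X__XX__XXX_XXX
count of X: 9

9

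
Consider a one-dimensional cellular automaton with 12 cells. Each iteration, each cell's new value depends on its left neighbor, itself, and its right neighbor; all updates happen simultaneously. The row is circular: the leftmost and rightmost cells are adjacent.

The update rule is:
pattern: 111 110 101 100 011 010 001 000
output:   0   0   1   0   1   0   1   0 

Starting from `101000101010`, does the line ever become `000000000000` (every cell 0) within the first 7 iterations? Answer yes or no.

no

iteration 1: 010001010101
iteration 2: 100010101010
iteration 3: 000101010101
iteration 4: 001010101010
iteration 5: 010101010100
iteration 6: 101010101000
iteration 7: 010101010001
iteration 7 is 010101010001, still not uniform 0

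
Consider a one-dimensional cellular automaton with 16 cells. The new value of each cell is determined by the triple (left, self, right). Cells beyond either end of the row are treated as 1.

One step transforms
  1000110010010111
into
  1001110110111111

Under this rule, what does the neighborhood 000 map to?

0

At position 2 the neighborhood is 000; the next row has 0 there.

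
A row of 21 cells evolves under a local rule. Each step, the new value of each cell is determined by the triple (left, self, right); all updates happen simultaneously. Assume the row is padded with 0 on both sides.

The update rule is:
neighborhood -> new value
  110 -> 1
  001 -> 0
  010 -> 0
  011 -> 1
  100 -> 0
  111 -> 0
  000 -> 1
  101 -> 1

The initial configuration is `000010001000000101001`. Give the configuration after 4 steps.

001000000001110111010

111000100011110010000
101010001010010000111
010100100100000110101
001000000001110111010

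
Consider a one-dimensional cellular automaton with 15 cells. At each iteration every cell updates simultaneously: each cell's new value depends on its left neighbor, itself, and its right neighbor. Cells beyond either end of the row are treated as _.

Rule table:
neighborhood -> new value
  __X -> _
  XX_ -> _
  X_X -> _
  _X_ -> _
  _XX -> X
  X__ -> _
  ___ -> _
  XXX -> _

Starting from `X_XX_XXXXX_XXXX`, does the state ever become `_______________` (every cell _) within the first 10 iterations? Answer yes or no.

__X__X_____X___
_______________
all cells are _ at iteration 2

yes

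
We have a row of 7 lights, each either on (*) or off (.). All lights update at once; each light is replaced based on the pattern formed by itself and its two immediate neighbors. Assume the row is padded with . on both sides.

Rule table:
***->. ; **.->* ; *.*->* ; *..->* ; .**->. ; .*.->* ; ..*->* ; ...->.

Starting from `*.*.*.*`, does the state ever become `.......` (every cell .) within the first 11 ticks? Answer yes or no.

no

tick 1: *******
tick 2: ......*
tick 3: .....**
tick 4: ....*.*
tick 5: ...****
tick 6: ..*...*
tick 7: .***.**
tick 8: *..**.*
tick 9: ***.***
tick 10: ..**..*
tick 11: .*.****
tick 11 is .*.****, still not uniform .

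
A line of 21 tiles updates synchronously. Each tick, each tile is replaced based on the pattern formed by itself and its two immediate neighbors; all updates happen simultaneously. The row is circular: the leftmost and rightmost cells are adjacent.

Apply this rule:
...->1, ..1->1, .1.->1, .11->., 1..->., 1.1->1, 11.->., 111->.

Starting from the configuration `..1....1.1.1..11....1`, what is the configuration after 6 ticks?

..1..1........11.11..

.11.11111111.1...1111
1..1........11.11....
1.11.1111111..1...111
.1..1........11.11...
11.11.1111111..1...11
..1..1........11.11..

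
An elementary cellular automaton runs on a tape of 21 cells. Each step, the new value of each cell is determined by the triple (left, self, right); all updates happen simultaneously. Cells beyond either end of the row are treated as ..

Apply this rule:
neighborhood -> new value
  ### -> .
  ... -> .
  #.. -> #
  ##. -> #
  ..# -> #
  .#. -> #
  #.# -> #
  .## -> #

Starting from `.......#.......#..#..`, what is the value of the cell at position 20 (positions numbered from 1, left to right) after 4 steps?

step 1: ......###.....######.
step 2: .....##.##...##....##
step 3: ....#######.####..###
step 4: ...##.....###..####.#
position 20 holds .

.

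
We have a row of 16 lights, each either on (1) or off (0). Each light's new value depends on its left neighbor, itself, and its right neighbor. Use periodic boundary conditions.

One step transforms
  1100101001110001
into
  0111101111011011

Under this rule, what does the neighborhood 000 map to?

0

At position 13 the neighborhood is 000; the next row has 0 there.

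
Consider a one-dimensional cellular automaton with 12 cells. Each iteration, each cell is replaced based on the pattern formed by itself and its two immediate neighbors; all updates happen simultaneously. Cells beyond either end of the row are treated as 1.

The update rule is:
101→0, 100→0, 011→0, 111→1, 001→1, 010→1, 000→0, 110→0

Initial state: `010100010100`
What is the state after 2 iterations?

010101000100

010100110101
010101000100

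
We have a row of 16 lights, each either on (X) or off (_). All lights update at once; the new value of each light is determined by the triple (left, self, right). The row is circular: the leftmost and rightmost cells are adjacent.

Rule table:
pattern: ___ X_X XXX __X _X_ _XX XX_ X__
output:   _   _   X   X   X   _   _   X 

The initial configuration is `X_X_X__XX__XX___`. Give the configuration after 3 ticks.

_XXXXX___XX_X_X_

tick 1: X_X_XXX__XX__X_X
tick 2: __X__X_XX__XXX__
tick 3: _XXXXX___XX_X_X_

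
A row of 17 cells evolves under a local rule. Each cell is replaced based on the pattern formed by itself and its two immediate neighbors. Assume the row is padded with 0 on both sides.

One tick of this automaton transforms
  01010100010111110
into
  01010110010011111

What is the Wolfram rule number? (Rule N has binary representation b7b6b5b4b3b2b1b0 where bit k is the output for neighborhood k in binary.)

position 12: 111 → 1  (bit 7 = 1)
position 15: 110 → 1  (bit 6 = 1)
position 2: 101 → 0  (bit 5 = 0)
position 6: 100 → 1  (bit 4 = 1)
position 11: 011 → 0  (bit 3 = 0)
position 1: 010 → 1  (bit 2 = 1)
position 0: 001 → 0  (bit 1 = 0)
position 7: 000 → 0  (bit 0 = 0)
bits b7..b0 = 11010100 = 212

212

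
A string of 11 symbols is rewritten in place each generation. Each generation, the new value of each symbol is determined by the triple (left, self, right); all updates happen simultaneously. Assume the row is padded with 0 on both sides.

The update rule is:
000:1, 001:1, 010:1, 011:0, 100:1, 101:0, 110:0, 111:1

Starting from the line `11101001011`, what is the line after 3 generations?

01100000010

generation 1: 01001111000
generation 2: 11110110111
generation 3: 01100000010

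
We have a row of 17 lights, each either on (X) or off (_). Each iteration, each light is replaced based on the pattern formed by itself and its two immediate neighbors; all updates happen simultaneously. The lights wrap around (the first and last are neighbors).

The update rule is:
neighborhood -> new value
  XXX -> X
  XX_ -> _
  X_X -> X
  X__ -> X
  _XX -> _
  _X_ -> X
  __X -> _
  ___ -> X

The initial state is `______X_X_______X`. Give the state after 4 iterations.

iteration 1: XXXXX_XXXXXXXXX_X
iteration 2: XXXX_X_XXXXXXX_X_
iteration 3: _XX_XXX_XXXXX_XXX
iteration 4: X__X_X_X_XXX_X_X_

X__X_X_X_XXX_X_X_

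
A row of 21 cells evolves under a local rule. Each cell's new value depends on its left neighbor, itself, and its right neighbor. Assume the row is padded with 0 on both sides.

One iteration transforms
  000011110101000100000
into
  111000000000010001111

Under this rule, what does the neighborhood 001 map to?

At position 3 the neighborhood is 001; the next row has 0 there.

0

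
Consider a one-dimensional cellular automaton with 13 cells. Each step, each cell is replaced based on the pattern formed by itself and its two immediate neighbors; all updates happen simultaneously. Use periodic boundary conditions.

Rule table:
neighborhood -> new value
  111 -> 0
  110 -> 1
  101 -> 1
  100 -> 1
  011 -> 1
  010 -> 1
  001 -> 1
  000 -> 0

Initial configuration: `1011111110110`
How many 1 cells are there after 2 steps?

4

1110000011111
0011000110000
count of 1: 4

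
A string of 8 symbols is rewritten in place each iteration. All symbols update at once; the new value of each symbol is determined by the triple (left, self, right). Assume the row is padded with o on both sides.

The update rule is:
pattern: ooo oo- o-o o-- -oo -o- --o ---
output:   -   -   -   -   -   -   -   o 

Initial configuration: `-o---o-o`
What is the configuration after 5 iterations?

---o----

---o----
-o---oo-
---o----  (repeats iteration 1; period 2)
iteration 5: ---o----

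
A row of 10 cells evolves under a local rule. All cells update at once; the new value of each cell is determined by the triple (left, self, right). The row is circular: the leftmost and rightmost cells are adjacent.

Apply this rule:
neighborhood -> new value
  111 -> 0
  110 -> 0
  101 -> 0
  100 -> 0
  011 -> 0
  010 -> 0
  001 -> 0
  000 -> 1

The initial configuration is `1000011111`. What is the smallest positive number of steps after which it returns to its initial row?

0011000000
1000011111

2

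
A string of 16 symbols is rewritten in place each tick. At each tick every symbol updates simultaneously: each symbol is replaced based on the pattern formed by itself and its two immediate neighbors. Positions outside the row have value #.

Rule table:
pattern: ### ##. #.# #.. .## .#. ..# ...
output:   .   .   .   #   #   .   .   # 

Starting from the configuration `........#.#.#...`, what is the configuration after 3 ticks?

tick 1: #######......##.
tick 2: .......#####.#..
tick 3: ######.#......#.

######.#......#.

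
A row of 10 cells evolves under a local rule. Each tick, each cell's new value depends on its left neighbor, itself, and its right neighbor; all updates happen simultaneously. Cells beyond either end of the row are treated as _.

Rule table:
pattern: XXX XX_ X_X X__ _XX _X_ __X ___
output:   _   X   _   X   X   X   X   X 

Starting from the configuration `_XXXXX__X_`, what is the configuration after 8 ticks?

XXXXXX___X

tick 1: XX___XXXXX
tick 2: XXXXXX___X
tick 3: X____XXXXX
tick 4: XXXXXX___X  (repeats tick 2; period 2)
tick 8: XXXXXX___X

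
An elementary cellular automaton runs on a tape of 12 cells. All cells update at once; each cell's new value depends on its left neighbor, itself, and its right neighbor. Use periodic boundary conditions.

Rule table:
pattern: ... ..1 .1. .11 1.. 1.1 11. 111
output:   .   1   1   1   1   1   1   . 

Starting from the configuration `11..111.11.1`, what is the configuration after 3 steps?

.1111.111111
11..111....1
.1111.11..11

.1111.11..11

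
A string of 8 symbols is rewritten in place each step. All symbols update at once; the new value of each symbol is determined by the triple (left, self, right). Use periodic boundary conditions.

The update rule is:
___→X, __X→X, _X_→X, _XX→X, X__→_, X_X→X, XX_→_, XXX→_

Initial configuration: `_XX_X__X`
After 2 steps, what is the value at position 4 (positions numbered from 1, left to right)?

X

XX_XX_XX
__XX_XX_
position 4 holds X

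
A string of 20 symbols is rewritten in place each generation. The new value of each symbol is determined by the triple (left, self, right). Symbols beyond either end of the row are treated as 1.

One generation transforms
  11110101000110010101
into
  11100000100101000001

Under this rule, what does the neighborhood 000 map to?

0

At position 9 the neighborhood is 000; the next row has 0 there.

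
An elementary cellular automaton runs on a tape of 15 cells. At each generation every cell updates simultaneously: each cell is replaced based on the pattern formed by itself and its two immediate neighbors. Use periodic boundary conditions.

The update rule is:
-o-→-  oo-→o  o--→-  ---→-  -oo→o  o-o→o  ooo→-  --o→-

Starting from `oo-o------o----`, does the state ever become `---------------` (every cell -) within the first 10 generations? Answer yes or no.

ooo------------
o-o------------
-o-------------
---------------
all cells are - at generation 4

yes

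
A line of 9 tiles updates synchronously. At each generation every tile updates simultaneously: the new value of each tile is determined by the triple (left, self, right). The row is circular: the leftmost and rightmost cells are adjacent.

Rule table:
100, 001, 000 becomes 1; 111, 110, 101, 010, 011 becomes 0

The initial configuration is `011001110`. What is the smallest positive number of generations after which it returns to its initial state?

2

100110001
011001110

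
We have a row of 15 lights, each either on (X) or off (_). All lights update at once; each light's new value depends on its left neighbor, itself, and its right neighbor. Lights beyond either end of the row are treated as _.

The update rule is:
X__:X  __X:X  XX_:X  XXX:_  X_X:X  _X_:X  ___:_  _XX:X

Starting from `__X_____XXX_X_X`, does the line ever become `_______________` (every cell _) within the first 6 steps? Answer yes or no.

no

_XXX___XX_XXXXX
XX_XX_XXXXX___X
XXXXXXX___XX_XX
X_____XX_XXXXXX
XX___XXXXX____X
XXX_XX___XX__XX
step 6 is XXX_XX___XX__XX, still not uniform _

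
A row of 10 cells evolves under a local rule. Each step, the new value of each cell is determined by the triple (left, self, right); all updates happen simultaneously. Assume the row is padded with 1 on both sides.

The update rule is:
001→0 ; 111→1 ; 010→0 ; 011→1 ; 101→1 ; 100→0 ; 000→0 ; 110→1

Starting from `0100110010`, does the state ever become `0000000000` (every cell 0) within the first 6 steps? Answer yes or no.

no

1000110001
1000110001  (fixed point — unchanged through step 6)
step 6 is 1000110001, still not uniform 0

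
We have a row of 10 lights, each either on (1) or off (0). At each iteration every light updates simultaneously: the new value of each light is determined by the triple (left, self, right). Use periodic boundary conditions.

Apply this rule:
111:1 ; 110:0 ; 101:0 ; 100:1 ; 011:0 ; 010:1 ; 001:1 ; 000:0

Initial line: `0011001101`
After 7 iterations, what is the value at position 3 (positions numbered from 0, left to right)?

0

1100110001
1011001010
1000111010
1101010010
0001011110
0011001101  (repeats iteration 0; period 6)
iteration 7: 1100110001
position 3 holds 0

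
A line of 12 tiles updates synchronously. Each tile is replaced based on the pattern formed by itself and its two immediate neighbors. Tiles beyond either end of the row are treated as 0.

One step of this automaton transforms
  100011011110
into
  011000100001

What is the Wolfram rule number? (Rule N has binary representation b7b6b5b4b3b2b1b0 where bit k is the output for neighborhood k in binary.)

49

position 8: 111 → 0  (bit 7 = 0)
position 5: 110 → 0  (bit 6 = 0)
position 6: 101 → 1  (bit 5 = 1)
position 1: 100 → 1  (bit 4 = 1)
position 4: 011 → 0  (bit 3 = 0)
position 0: 010 → 0  (bit 2 = 0)
position 3: 001 → 0  (bit 1 = 0)
position 2: 000 → 1  (bit 0 = 1)
bits b7..b0 = 00110001 = 49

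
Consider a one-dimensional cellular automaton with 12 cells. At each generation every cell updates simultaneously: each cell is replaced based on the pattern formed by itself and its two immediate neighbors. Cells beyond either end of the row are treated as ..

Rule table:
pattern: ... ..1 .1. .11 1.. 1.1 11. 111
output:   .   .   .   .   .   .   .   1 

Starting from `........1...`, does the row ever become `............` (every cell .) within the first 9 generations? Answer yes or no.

generation 1: ............
all cells are . at generation 1

yes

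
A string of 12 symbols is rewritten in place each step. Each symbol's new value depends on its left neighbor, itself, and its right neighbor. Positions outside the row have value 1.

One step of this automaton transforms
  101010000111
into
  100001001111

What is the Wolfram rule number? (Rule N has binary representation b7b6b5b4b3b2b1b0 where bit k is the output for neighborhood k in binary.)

position 10: 111 → 1  (bit 7 = 1)
position 0: 110 → 1  (bit 6 = 1)
position 1: 101 → 0  (bit 5 = 0)
position 5: 100 → 1  (bit 4 = 1)
position 9: 011 → 1  (bit 3 = 1)
position 2: 010 → 0  (bit 2 = 0)
position 8: 001 → 1  (bit 1 = 1)
position 6: 000 → 0  (bit 0 = 0)
bits b7..b0 = 11011010 = 218

218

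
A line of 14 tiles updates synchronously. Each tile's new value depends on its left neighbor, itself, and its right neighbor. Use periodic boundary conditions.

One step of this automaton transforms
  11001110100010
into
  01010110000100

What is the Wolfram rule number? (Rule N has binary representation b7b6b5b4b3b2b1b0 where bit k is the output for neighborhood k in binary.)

position 5: 111 → 1  (bit 7 = 1)
position 1: 110 → 1  (bit 6 = 1)
position 7: 101 → 0  (bit 5 = 0)
position 2: 100 → 0  (bit 4 = 0)
position 0: 011 → 0  (bit 3 = 0)
position 8: 010 → 0  (bit 2 = 0)
position 3: 001 → 1  (bit 1 = 1)
position 10: 000 → 0  (bit 0 = 0)
bits b7..b0 = 11000010 = 194

194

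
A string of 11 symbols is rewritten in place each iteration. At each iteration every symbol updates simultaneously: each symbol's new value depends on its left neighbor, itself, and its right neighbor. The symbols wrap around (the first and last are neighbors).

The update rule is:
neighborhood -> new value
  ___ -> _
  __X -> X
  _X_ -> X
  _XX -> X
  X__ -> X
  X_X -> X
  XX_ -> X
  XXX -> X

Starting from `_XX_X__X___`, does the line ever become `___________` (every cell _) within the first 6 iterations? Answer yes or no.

no

iteration 1: XXXXXXXXX__
iteration 2: XXXXXXXXXXX
iteration 3: XXXXXXXXXXX  (fixed point — unchanged through iteration 6)
iteration 6 is XXXXXXXXXXX, still not uniform _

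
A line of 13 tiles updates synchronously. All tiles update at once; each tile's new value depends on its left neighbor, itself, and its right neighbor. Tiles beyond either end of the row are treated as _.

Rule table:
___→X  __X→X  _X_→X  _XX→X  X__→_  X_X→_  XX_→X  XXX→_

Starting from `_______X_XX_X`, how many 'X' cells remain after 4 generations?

XXXXXXXX_XX_X
X______X_XX_X
X_XXXXXX_XX_X
X_X____X_XX_X
count of X: 6

6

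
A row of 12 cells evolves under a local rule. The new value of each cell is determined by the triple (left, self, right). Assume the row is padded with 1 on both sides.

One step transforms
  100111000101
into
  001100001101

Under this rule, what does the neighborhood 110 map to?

0

At position 0 the neighborhood is 110; the next row has 0 there.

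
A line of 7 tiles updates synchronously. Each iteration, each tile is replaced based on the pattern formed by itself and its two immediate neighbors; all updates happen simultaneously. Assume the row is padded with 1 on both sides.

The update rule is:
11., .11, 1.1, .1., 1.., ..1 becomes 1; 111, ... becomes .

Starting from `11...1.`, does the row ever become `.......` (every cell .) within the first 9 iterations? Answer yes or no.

iteration 1: .11.111
iteration 2: 11111..
iteration 3: ....111
iteration 4: 1..11..
iteration 5: 1111111
iteration 6: .......
all cells are . at iteration 6

yes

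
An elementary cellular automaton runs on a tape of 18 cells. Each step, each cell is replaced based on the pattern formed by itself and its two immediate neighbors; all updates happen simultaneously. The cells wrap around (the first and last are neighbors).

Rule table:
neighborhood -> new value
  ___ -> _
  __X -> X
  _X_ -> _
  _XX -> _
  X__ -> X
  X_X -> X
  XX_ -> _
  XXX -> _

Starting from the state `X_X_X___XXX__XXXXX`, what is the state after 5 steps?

_X_X_X_X___XX_____
X_X_X_X_X_X__X____
_X_X_X_X_X_XX_X__X
X_X_X_X_X_X__X_XX_
_X_X_X_X_X_XX_X__X

_X_X_X_X_X_XX_X__X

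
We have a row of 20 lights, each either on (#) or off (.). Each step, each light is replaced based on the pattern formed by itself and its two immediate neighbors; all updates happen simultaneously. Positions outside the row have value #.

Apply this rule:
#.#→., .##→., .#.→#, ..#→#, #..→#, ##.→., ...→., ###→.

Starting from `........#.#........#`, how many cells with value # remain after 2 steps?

#......##.##......#.
.#....#.....#....##.
count of #: 5

5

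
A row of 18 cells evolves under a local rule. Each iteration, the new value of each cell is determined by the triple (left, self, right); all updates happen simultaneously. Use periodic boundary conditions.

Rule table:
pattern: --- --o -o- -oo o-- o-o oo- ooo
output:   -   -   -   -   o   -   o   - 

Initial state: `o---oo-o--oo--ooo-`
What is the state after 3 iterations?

o--o---o--o--oo---

-o---o--o--oo---o-
--o---o--o--oo---o
o--o---o--o--oo---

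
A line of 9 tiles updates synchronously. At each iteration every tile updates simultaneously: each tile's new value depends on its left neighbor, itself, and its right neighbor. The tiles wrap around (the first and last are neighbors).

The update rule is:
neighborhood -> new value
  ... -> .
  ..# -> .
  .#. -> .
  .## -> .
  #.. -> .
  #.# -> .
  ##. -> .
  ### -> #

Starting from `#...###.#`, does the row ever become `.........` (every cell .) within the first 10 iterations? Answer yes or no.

iteration 1: .....#...
iteration 2: .........
all cells are . at iteration 2

yes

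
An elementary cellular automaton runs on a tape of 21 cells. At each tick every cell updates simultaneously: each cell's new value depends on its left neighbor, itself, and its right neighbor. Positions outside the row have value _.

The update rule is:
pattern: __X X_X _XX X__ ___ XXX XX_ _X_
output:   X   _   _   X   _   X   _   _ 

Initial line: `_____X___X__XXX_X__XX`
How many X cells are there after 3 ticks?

____X_X_X_XX_X___XX__
___X__________X_X__X_
__X_X________X___XX_X
count of X: 6

6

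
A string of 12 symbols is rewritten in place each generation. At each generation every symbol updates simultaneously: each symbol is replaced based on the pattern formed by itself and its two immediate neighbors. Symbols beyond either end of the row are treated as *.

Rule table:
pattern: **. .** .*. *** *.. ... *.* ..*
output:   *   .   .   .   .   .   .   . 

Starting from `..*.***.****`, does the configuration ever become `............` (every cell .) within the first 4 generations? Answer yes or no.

yes

......*.....
............
all cells are . at generation 2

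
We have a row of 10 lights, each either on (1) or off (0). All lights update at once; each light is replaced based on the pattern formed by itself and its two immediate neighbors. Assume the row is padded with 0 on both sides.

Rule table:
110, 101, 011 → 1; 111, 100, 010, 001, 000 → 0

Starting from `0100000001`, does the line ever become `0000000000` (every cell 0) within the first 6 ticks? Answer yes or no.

tick 1: 0000000000
all cells are 0 at tick 1

yes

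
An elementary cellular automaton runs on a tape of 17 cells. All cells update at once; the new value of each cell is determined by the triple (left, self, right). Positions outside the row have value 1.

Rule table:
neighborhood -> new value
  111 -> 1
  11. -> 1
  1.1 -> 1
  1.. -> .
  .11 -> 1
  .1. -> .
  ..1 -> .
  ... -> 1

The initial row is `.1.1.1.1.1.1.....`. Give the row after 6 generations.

generation 1: 1.1.1.1.1.1..111.
generation 2: 11.1.1.1.1...1111
generation 3: 111.1.1.1..1.1111
generation 4: 1111.1.1....11111
generation 5: 11111.1..11.11111
generation 6: 111111...11111111

111111...11111111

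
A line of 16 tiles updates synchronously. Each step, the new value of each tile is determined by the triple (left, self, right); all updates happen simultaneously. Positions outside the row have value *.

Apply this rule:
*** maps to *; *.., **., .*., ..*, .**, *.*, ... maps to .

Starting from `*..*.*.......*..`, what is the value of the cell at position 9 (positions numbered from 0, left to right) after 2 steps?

step 1: ................
step 2: ................
position 9 holds .

.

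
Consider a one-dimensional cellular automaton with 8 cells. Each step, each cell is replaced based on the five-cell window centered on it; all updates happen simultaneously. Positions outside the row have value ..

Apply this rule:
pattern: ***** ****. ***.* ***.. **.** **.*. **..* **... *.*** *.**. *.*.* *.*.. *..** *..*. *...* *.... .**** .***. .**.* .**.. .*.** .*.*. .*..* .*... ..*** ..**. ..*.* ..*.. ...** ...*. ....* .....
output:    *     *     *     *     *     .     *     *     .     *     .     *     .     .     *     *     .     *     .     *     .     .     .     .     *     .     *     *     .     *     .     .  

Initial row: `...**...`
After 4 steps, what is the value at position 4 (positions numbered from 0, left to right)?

....***.
....****
....*.**
...**.**
position 4 holds *

*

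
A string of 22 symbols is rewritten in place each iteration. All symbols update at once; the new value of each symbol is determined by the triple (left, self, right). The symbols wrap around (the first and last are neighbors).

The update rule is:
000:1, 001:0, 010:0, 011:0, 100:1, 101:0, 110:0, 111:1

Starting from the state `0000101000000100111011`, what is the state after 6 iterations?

0000101001100100100101

1110000111110010010000
0101110011101001001110
0000101001000100100101
1110000100110010010000
0101110010001001001110
0000101001100100100101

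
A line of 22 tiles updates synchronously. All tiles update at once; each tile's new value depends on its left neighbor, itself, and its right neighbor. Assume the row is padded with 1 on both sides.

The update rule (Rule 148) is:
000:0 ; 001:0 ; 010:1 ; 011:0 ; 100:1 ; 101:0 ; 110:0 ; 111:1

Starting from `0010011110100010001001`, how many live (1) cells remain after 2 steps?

1011001100110011001100
0000100010001000100010
count of 1: 5

5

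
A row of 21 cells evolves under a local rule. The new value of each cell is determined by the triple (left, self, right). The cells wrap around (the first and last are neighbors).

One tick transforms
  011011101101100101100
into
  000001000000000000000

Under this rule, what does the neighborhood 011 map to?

0

At position 1 the neighborhood is 011; the next row has 0 there.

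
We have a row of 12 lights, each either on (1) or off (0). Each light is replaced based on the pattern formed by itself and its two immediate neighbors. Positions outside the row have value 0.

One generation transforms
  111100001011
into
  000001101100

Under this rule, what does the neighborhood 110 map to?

0

At position 3 the neighborhood is 110; the next row has 0 there.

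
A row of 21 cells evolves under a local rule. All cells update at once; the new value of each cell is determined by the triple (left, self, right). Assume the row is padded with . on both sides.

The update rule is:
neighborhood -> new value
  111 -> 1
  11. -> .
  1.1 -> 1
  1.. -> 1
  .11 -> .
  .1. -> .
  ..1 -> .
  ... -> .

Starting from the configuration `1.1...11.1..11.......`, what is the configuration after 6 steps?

......1.1....1.1...1.

.1.1....1.1...1......
..1.1....1.1...1.....
...1.1....1.1...1....
....1.1....1.1...1...
.....1.1....1.1...1..
......1.1....1.1...1.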